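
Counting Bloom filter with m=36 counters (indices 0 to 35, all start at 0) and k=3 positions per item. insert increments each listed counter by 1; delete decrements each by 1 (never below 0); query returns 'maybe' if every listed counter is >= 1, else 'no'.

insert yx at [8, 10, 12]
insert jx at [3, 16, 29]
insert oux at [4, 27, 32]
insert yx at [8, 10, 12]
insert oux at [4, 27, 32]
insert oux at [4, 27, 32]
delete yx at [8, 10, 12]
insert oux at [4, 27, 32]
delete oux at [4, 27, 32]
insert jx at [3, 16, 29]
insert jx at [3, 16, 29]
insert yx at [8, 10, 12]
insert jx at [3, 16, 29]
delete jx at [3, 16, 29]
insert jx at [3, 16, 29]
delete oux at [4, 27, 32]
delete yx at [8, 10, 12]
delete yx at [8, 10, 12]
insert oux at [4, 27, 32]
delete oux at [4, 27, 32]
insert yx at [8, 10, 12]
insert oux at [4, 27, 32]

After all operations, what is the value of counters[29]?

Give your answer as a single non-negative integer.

Step 1: insert yx at [8, 10, 12] -> counters=[0,0,0,0,0,0,0,0,1,0,1,0,1,0,0,0,0,0,0,0,0,0,0,0,0,0,0,0,0,0,0,0,0,0,0,0]
Step 2: insert jx at [3, 16, 29] -> counters=[0,0,0,1,0,0,0,0,1,0,1,0,1,0,0,0,1,0,0,0,0,0,0,0,0,0,0,0,0,1,0,0,0,0,0,0]
Step 3: insert oux at [4, 27, 32] -> counters=[0,0,0,1,1,0,0,0,1,0,1,0,1,0,0,0,1,0,0,0,0,0,0,0,0,0,0,1,0,1,0,0,1,0,0,0]
Step 4: insert yx at [8, 10, 12] -> counters=[0,0,0,1,1,0,0,0,2,0,2,0,2,0,0,0,1,0,0,0,0,0,0,0,0,0,0,1,0,1,0,0,1,0,0,0]
Step 5: insert oux at [4, 27, 32] -> counters=[0,0,0,1,2,0,0,0,2,0,2,0,2,0,0,0,1,0,0,0,0,0,0,0,0,0,0,2,0,1,0,0,2,0,0,0]
Step 6: insert oux at [4, 27, 32] -> counters=[0,0,0,1,3,0,0,0,2,0,2,0,2,0,0,0,1,0,0,0,0,0,0,0,0,0,0,3,0,1,0,0,3,0,0,0]
Step 7: delete yx at [8, 10, 12] -> counters=[0,0,0,1,3,0,0,0,1,0,1,0,1,0,0,0,1,0,0,0,0,0,0,0,0,0,0,3,0,1,0,0,3,0,0,0]
Step 8: insert oux at [4, 27, 32] -> counters=[0,0,0,1,4,0,0,0,1,0,1,0,1,0,0,0,1,0,0,0,0,0,0,0,0,0,0,4,0,1,0,0,4,0,0,0]
Step 9: delete oux at [4, 27, 32] -> counters=[0,0,0,1,3,0,0,0,1,0,1,0,1,0,0,0,1,0,0,0,0,0,0,0,0,0,0,3,0,1,0,0,3,0,0,0]
Step 10: insert jx at [3, 16, 29] -> counters=[0,0,0,2,3,0,0,0,1,0,1,0,1,0,0,0,2,0,0,0,0,0,0,0,0,0,0,3,0,2,0,0,3,0,0,0]
Step 11: insert jx at [3, 16, 29] -> counters=[0,0,0,3,3,0,0,0,1,0,1,0,1,0,0,0,3,0,0,0,0,0,0,0,0,0,0,3,0,3,0,0,3,0,0,0]
Step 12: insert yx at [8, 10, 12] -> counters=[0,0,0,3,3,0,0,0,2,0,2,0,2,0,0,0,3,0,0,0,0,0,0,0,0,0,0,3,0,3,0,0,3,0,0,0]
Step 13: insert jx at [3, 16, 29] -> counters=[0,0,0,4,3,0,0,0,2,0,2,0,2,0,0,0,4,0,0,0,0,0,0,0,0,0,0,3,0,4,0,0,3,0,0,0]
Step 14: delete jx at [3, 16, 29] -> counters=[0,0,0,3,3,0,0,0,2,0,2,0,2,0,0,0,3,0,0,0,0,0,0,0,0,0,0,3,0,3,0,0,3,0,0,0]
Step 15: insert jx at [3, 16, 29] -> counters=[0,0,0,4,3,0,0,0,2,0,2,0,2,0,0,0,4,0,0,0,0,0,0,0,0,0,0,3,0,4,0,0,3,0,0,0]
Step 16: delete oux at [4, 27, 32] -> counters=[0,0,0,4,2,0,0,0,2,0,2,0,2,0,0,0,4,0,0,0,0,0,0,0,0,0,0,2,0,4,0,0,2,0,0,0]
Step 17: delete yx at [8, 10, 12] -> counters=[0,0,0,4,2,0,0,0,1,0,1,0,1,0,0,0,4,0,0,0,0,0,0,0,0,0,0,2,0,4,0,0,2,0,0,0]
Step 18: delete yx at [8, 10, 12] -> counters=[0,0,0,4,2,0,0,0,0,0,0,0,0,0,0,0,4,0,0,0,0,0,0,0,0,0,0,2,0,4,0,0,2,0,0,0]
Step 19: insert oux at [4, 27, 32] -> counters=[0,0,0,4,3,0,0,0,0,0,0,0,0,0,0,0,4,0,0,0,0,0,0,0,0,0,0,3,0,4,0,0,3,0,0,0]
Step 20: delete oux at [4, 27, 32] -> counters=[0,0,0,4,2,0,0,0,0,0,0,0,0,0,0,0,4,0,0,0,0,0,0,0,0,0,0,2,0,4,0,0,2,0,0,0]
Step 21: insert yx at [8, 10, 12] -> counters=[0,0,0,4,2,0,0,0,1,0,1,0,1,0,0,0,4,0,0,0,0,0,0,0,0,0,0,2,0,4,0,0,2,0,0,0]
Step 22: insert oux at [4, 27, 32] -> counters=[0,0,0,4,3,0,0,0,1,0,1,0,1,0,0,0,4,0,0,0,0,0,0,0,0,0,0,3,0,4,0,0,3,0,0,0]
Final counters=[0,0,0,4,3,0,0,0,1,0,1,0,1,0,0,0,4,0,0,0,0,0,0,0,0,0,0,3,0,4,0,0,3,0,0,0] -> counters[29]=4

Answer: 4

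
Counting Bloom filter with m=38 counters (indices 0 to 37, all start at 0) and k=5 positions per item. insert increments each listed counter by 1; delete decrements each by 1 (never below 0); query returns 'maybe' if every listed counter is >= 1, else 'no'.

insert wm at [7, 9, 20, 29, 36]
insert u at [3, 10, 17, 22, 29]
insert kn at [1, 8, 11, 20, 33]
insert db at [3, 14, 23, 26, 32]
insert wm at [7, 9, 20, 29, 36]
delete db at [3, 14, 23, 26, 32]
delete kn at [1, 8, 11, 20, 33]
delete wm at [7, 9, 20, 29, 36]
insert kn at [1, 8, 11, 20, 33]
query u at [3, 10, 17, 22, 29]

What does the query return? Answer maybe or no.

Step 1: insert wm at [7, 9, 20, 29, 36] -> counters=[0,0,0,0,0,0,0,1,0,1,0,0,0,0,0,0,0,0,0,0,1,0,0,0,0,0,0,0,0,1,0,0,0,0,0,0,1,0]
Step 2: insert u at [3, 10, 17, 22, 29] -> counters=[0,0,0,1,0,0,0,1,0,1,1,0,0,0,0,0,0,1,0,0,1,0,1,0,0,0,0,0,0,2,0,0,0,0,0,0,1,0]
Step 3: insert kn at [1, 8, 11, 20, 33] -> counters=[0,1,0,1,0,0,0,1,1,1,1,1,0,0,0,0,0,1,0,0,2,0,1,0,0,0,0,0,0,2,0,0,0,1,0,0,1,0]
Step 4: insert db at [3, 14, 23, 26, 32] -> counters=[0,1,0,2,0,0,0,1,1,1,1,1,0,0,1,0,0,1,0,0,2,0,1,1,0,0,1,0,0,2,0,0,1,1,0,0,1,0]
Step 5: insert wm at [7, 9, 20, 29, 36] -> counters=[0,1,0,2,0,0,0,2,1,2,1,1,0,0,1,0,0,1,0,0,3,0,1,1,0,0,1,0,0,3,0,0,1,1,0,0,2,0]
Step 6: delete db at [3, 14, 23, 26, 32] -> counters=[0,1,0,1,0,0,0,2,1,2,1,1,0,0,0,0,0,1,0,0,3,0,1,0,0,0,0,0,0,3,0,0,0,1,0,0,2,0]
Step 7: delete kn at [1, 8, 11, 20, 33] -> counters=[0,0,0,1,0,0,0,2,0,2,1,0,0,0,0,0,0,1,0,0,2,0,1,0,0,0,0,0,0,3,0,0,0,0,0,0,2,0]
Step 8: delete wm at [7, 9, 20, 29, 36] -> counters=[0,0,0,1,0,0,0,1,0,1,1,0,0,0,0,0,0,1,0,0,1,0,1,0,0,0,0,0,0,2,0,0,0,0,0,0,1,0]
Step 9: insert kn at [1, 8, 11, 20, 33] -> counters=[0,1,0,1,0,0,0,1,1,1,1,1,0,0,0,0,0,1,0,0,2,0,1,0,0,0,0,0,0,2,0,0,0,1,0,0,1,0]
Query u: check counters[3]=1 counters[10]=1 counters[17]=1 counters[22]=1 counters[29]=2 -> maybe

Answer: maybe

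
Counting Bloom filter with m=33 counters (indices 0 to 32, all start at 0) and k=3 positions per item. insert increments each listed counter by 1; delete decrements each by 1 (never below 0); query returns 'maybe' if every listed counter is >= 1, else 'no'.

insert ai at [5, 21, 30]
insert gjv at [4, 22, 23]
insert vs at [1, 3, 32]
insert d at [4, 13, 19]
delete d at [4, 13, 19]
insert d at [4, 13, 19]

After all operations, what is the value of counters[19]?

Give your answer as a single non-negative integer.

Step 1: insert ai at [5, 21, 30] -> counters=[0,0,0,0,0,1,0,0,0,0,0,0,0,0,0,0,0,0,0,0,0,1,0,0,0,0,0,0,0,0,1,0,0]
Step 2: insert gjv at [4, 22, 23] -> counters=[0,0,0,0,1,1,0,0,0,0,0,0,0,0,0,0,0,0,0,0,0,1,1,1,0,0,0,0,0,0,1,0,0]
Step 3: insert vs at [1, 3, 32] -> counters=[0,1,0,1,1,1,0,0,0,0,0,0,0,0,0,0,0,0,0,0,0,1,1,1,0,0,0,0,0,0,1,0,1]
Step 4: insert d at [4, 13, 19] -> counters=[0,1,0,1,2,1,0,0,0,0,0,0,0,1,0,0,0,0,0,1,0,1,1,1,0,0,0,0,0,0,1,0,1]
Step 5: delete d at [4, 13, 19] -> counters=[0,1,0,1,1,1,0,0,0,0,0,0,0,0,0,0,0,0,0,0,0,1,1,1,0,0,0,0,0,0,1,0,1]
Step 6: insert d at [4, 13, 19] -> counters=[0,1,0,1,2,1,0,0,0,0,0,0,0,1,0,0,0,0,0,1,0,1,1,1,0,0,0,0,0,0,1,0,1]
Final counters=[0,1,0,1,2,1,0,0,0,0,0,0,0,1,0,0,0,0,0,1,0,1,1,1,0,0,0,0,0,0,1,0,1] -> counters[19]=1

Answer: 1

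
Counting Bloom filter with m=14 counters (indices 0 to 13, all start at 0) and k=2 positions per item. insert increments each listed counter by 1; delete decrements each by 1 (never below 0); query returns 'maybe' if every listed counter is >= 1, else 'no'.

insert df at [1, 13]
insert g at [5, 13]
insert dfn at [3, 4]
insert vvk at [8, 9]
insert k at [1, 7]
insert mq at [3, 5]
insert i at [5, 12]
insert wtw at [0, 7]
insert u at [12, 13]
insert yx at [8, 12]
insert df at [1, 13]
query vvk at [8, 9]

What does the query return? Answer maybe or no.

Answer: maybe

Derivation:
Step 1: insert df at [1, 13] -> counters=[0,1,0,0,0,0,0,0,0,0,0,0,0,1]
Step 2: insert g at [5, 13] -> counters=[0,1,0,0,0,1,0,0,0,0,0,0,0,2]
Step 3: insert dfn at [3, 4] -> counters=[0,1,0,1,1,1,0,0,0,0,0,0,0,2]
Step 4: insert vvk at [8, 9] -> counters=[0,1,0,1,1,1,0,0,1,1,0,0,0,2]
Step 5: insert k at [1, 7] -> counters=[0,2,0,1,1,1,0,1,1,1,0,0,0,2]
Step 6: insert mq at [3, 5] -> counters=[0,2,0,2,1,2,0,1,1,1,0,0,0,2]
Step 7: insert i at [5, 12] -> counters=[0,2,0,2,1,3,0,1,1,1,0,0,1,2]
Step 8: insert wtw at [0, 7] -> counters=[1,2,0,2,1,3,0,2,1,1,0,0,1,2]
Step 9: insert u at [12, 13] -> counters=[1,2,0,2,1,3,0,2,1,1,0,0,2,3]
Step 10: insert yx at [8, 12] -> counters=[1,2,0,2,1,3,0,2,2,1,0,0,3,3]
Step 11: insert df at [1, 13] -> counters=[1,3,0,2,1,3,0,2,2,1,0,0,3,4]
Query vvk: check counters[8]=2 counters[9]=1 -> maybe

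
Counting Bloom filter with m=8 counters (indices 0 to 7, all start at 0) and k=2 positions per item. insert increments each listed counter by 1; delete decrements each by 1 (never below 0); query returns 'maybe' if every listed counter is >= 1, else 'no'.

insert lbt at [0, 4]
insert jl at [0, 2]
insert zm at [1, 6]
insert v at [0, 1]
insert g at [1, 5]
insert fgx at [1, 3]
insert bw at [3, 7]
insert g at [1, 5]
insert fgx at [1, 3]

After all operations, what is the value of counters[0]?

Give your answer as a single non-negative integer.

Answer: 3

Derivation:
Step 1: insert lbt at [0, 4] -> counters=[1,0,0,0,1,0,0,0]
Step 2: insert jl at [0, 2] -> counters=[2,0,1,0,1,0,0,0]
Step 3: insert zm at [1, 6] -> counters=[2,1,1,0,1,0,1,0]
Step 4: insert v at [0, 1] -> counters=[3,2,1,0,1,0,1,0]
Step 5: insert g at [1, 5] -> counters=[3,3,1,0,1,1,1,0]
Step 6: insert fgx at [1, 3] -> counters=[3,4,1,1,1,1,1,0]
Step 7: insert bw at [3, 7] -> counters=[3,4,1,2,1,1,1,1]
Step 8: insert g at [1, 5] -> counters=[3,5,1,2,1,2,1,1]
Step 9: insert fgx at [1, 3] -> counters=[3,6,1,3,1,2,1,1]
Final counters=[3,6,1,3,1,2,1,1] -> counters[0]=3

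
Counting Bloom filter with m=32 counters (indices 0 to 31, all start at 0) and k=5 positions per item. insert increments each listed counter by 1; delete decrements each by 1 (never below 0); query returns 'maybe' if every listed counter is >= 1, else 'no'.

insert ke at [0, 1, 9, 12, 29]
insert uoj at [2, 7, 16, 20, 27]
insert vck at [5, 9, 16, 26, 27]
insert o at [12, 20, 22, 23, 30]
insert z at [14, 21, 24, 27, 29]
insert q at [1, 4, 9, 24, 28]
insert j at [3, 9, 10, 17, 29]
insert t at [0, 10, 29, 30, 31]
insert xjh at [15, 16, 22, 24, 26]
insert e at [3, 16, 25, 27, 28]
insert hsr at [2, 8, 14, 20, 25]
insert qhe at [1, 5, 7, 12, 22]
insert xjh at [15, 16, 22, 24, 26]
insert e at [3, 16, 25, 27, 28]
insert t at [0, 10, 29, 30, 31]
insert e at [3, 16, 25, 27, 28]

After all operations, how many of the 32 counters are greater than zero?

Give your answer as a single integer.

Step 1: insert ke at [0, 1, 9, 12, 29] -> counters=[1,1,0,0,0,0,0,0,0,1,0,0,1,0,0,0,0,0,0,0,0,0,0,0,0,0,0,0,0,1,0,0]
Step 2: insert uoj at [2, 7, 16, 20, 27] -> counters=[1,1,1,0,0,0,0,1,0,1,0,0,1,0,0,0,1,0,0,0,1,0,0,0,0,0,0,1,0,1,0,0]
Step 3: insert vck at [5, 9, 16, 26, 27] -> counters=[1,1,1,0,0,1,0,1,0,2,0,0,1,0,0,0,2,0,0,0,1,0,0,0,0,0,1,2,0,1,0,0]
Step 4: insert o at [12, 20, 22, 23, 30] -> counters=[1,1,1,0,0,1,0,1,0,2,0,0,2,0,0,0,2,0,0,0,2,0,1,1,0,0,1,2,0,1,1,0]
Step 5: insert z at [14, 21, 24, 27, 29] -> counters=[1,1,1,0,0,1,0,1,0,2,0,0,2,0,1,0,2,0,0,0,2,1,1,1,1,0,1,3,0,2,1,0]
Step 6: insert q at [1, 4, 9, 24, 28] -> counters=[1,2,1,0,1,1,0,1,0,3,0,0,2,0,1,0,2,0,0,0,2,1,1,1,2,0,1,3,1,2,1,0]
Step 7: insert j at [3, 9, 10, 17, 29] -> counters=[1,2,1,1,1,1,0,1,0,4,1,0,2,0,1,0,2,1,0,0,2,1,1,1,2,0,1,3,1,3,1,0]
Step 8: insert t at [0, 10, 29, 30, 31] -> counters=[2,2,1,1,1,1,0,1,0,4,2,0,2,0,1,0,2,1,0,0,2,1,1,1,2,0,1,3,1,4,2,1]
Step 9: insert xjh at [15, 16, 22, 24, 26] -> counters=[2,2,1,1,1,1,0,1,0,4,2,0,2,0,1,1,3,1,0,0,2,1,2,1,3,0,2,3,1,4,2,1]
Step 10: insert e at [3, 16, 25, 27, 28] -> counters=[2,2,1,2,1,1,0,1,0,4,2,0,2,0,1,1,4,1,0,0,2,1,2,1,3,1,2,4,2,4,2,1]
Step 11: insert hsr at [2, 8, 14, 20, 25] -> counters=[2,2,2,2,1,1,0,1,1,4,2,0,2,0,2,1,4,1,0,0,3,1,2,1,3,2,2,4,2,4,2,1]
Step 12: insert qhe at [1, 5, 7, 12, 22] -> counters=[2,3,2,2,1,2,0,2,1,4,2,0,3,0,2,1,4,1,0,0,3,1,3,1,3,2,2,4,2,4,2,1]
Step 13: insert xjh at [15, 16, 22, 24, 26] -> counters=[2,3,2,2,1,2,0,2,1,4,2,0,3,0,2,2,5,1,0,0,3,1,4,1,4,2,3,4,2,4,2,1]
Step 14: insert e at [3, 16, 25, 27, 28] -> counters=[2,3,2,3,1,2,0,2,1,4,2,0,3,0,2,2,6,1,0,0,3,1,4,1,4,3,3,5,3,4,2,1]
Step 15: insert t at [0, 10, 29, 30, 31] -> counters=[3,3,2,3,1,2,0,2,1,4,3,0,3,0,2,2,6,1,0,0,3,1,4,1,4,3,3,5,3,5,3,2]
Step 16: insert e at [3, 16, 25, 27, 28] -> counters=[3,3,2,4,1,2,0,2,1,4,3,0,3,0,2,2,7,1,0,0,3,1,4,1,4,4,3,6,4,5,3,2]
Final counters=[3,3,2,4,1,2,0,2,1,4,3,0,3,0,2,2,7,1,0,0,3,1,4,1,4,4,3,6,4,5,3,2] -> 27 nonzero

Answer: 27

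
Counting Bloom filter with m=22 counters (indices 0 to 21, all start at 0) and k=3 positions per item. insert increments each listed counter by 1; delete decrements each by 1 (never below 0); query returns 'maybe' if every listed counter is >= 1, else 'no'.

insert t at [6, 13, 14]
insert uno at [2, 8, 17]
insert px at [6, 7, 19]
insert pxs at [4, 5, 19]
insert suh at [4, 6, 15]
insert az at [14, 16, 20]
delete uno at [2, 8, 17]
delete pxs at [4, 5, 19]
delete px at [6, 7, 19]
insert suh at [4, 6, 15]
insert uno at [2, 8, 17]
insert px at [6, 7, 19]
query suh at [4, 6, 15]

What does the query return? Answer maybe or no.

Answer: maybe

Derivation:
Step 1: insert t at [6, 13, 14] -> counters=[0,0,0,0,0,0,1,0,0,0,0,0,0,1,1,0,0,0,0,0,0,0]
Step 2: insert uno at [2, 8, 17] -> counters=[0,0,1,0,0,0,1,0,1,0,0,0,0,1,1,0,0,1,0,0,0,0]
Step 3: insert px at [6, 7, 19] -> counters=[0,0,1,0,0,0,2,1,1,0,0,0,0,1,1,0,0,1,0,1,0,0]
Step 4: insert pxs at [4, 5, 19] -> counters=[0,0,1,0,1,1,2,1,1,0,0,0,0,1,1,0,0,1,0,2,0,0]
Step 5: insert suh at [4, 6, 15] -> counters=[0,0,1,0,2,1,3,1,1,0,0,0,0,1,1,1,0,1,0,2,0,0]
Step 6: insert az at [14, 16, 20] -> counters=[0,0,1,0,2,1,3,1,1,0,0,0,0,1,2,1,1,1,0,2,1,0]
Step 7: delete uno at [2, 8, 17] -> counters=[0,0,0,0,2,1,3,1,0,0,0,0,0,1,2,1,1,0,0,2,1,0]
Step 8: delete pxs at [4, 5, 19] -> counters=[0,0,0,0,1,0,3,1,0,0,0,0,0,1,2,1,1,0,0,1,1,0]
Step 9: delete px at [6, 7, 19] -> counters=[0,0,0,0,1,0,2,0,0,0,0,0,0,1,2,1,1,0,0,0,1,0]
Step 10: insert suh at [4, 6, 15] -> counters=[0,0,0,0,2,0,3,0,0,0,0,0,0,1,2,2,1,0,0,0,1,0]
Step 11: insert uno at [2, 8, 17] -> counters=[0,0,1,0,2,0,3,0,1,0,0,0,0,1,2,2,1,1,0,0,1,0]
Step 12: insert px at [6, 7, 19] -> counters=[0,0,1,0,2,0,4,1,1,0,0,0,0,1,2,2,1,1,0,1,1,0]
Query suh: check counters[4]=2 counters[6]=4 counters[15]=2 -> maybe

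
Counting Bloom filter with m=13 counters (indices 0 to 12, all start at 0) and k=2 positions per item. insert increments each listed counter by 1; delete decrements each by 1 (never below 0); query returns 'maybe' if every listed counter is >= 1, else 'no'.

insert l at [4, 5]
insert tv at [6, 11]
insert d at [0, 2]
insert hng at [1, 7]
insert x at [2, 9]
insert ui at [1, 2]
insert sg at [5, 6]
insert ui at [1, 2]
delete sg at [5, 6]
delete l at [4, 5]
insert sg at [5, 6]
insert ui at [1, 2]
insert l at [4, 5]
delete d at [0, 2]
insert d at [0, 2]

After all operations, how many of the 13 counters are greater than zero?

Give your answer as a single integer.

Step 1: insert l at [4, 5] -> counters=[0,0,0,0,1,1,0,0,0,0,0,0,0]
Step 2: insert tv at [6, 11] -> counters=[0,0,0,0,1,1,1,0,0,0,0,1,0]
Step 3: insert d at [0, 2] -> counters=[1,0,1,0,1,1,1,0,0,0,0,1,0]
Step 4: insert hng at [1, 7] -> counters=[1,1,1,0,1,1,1,1,0,0,0,1,0]
Step 5: insert x at [2, 9] -> counters=[1,1,2,0,1,1,1,1,0,1,0,1,0]
Step 6: insert ui at [1, 2] -> counters=[1,2,3,0,1,1,1,1,0,1,0,1,0]
Step 7: insert sg at [5, 6] -> counters=[1,2,3,0,1,2,2,1,0,1,0,1,0]
Step 8: insert ui at [1, 2] -> counters=[1,3,4,0,1,2,2,1,0,1,0,1,0]
Step 9: delete sg at [5, 6] -> counters=[1,3,4,0,1,1,1,1,0,1,0,1,0]
Step 10: delete l at [4, 5] -> counters=[1,3,4,0,0,0,1,1,0,1,0,1,0]
Step 11: insert sg at [5, 6] -> counters=[1,3,4,0,0,1,2,1,0,1,0,1,0]
Step 12: insert ui at [1, 2] -> counters=[1,4,5,0,0,1,2,1,0,1,0,1,0]
Step 13: insert l at [4, 5] -> counters=[1,4,5,0,1,2,2,1,0,1,0,1,0]
Step 14: delete d at [0, 2] -> counters=[0,4,4,0,1,2,2,1,0,1,0,1,0]
Step 15: insert d at [0, 2] -> counters=[1,4,5,0,1,2,2,1,0,1,0,1,0]
Final counters=[1,4,5,0,1,2,2,1,0,1,0,1,0] -> 9 nonzero

Answer: 9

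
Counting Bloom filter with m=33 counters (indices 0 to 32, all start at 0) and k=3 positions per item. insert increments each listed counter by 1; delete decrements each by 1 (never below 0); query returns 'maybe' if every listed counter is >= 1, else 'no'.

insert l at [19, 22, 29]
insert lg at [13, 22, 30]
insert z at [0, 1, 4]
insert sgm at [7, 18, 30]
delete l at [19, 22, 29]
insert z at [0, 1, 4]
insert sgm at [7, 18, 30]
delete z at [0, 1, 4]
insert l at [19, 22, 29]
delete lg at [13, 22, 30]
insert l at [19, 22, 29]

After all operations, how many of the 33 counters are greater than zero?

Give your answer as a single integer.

Answer: 9

Derivation:
Step 1: insert l at [19, 22, 29] -> counters=[0,0,0,0,0,0,0,0,0,0,0,0,0,0,0,0,0,0,0,1,0,0,1,0,0,0,0,0,0,1,0,0,0]
Step 2: insert lg at [13, 22, 30] -> counters=[0,0,0,0,0,0,0,0,0,0,0,0,0,1,0,0,0,0,0,1,0,0,2,0,0,0,0,0,0,1,1,0,0]
Step 3: insert z at [0, 1, 4] -> counters=[1,1,0,0,1,0,0,0,0,0,0,0,0,1,0,0,0,0,0,1,0,0,2,0,0,0,0,0,0,1,1,0,0]
Step 4: insert sgm at [7, 18, 30] -> counters=[1,1,0,0,1,0,0,1,0,0,0,0,0,1,0,0,0,0,1,1,0,0,2,0,0,0,0,0,0,1,2,0,0]
Step 5: delete l at [19, 22, 29] -> counters=[1,1,0,0,1,0,0,1,0,0,0,0,0,1,0,0,0,0,1,0,0,0,1,0,0,0,0,0,0,0,2,0,0]
Step 6: insert z at [0, 1, 4] -> counters=[2,2,0,0,2,0,0,1,0,0,0,0,0,1,0,0,0,0,1,0,0,0,1,0,0,0,0,0,0,0,2,0,0]
Step 7: insert sgm at [7, 18, 30] -> counters=[2,2,0,0,2,0,0,2,0,0,0,0,0,1,0,0,0,0,2,0,0,0,1,0,0,0,0,0,0,0,3,0,0]
Step 8: delete z at [0, 1, 4] -> counters=[1,1,0,0,1,0,0,2,0,0,0,0,0,1,0,0,0,0,2,0,0,0,1,0,0,0,0,0,0,0,3,0,0]
Step 9: insert l at [19, 22, 29] -> counters=[1,1,0,0,1,0,0,2,0,0,0,0,0,1,0,0,0,0,2,1,0,0,2,0,0,0,0,0,0,1,3,0,0]
Step 10: delete lg at [13, 22, 30] -> counters=[1,1,0,0,1,0,0,2,0,0,0,0,0,0,0,0,0,0,2,1,0,0,1,0,0,0,0,0,0,1,2,0,0]
Step 11: insert l at [19, 22, 29] -> counters=[1,1,0,0,1,0,0,2,0,0,0,0,0,0,0,0,0,0,2,2,0,0,2,0,0,0,0,0,0,2,2,0,0]
Final counters=[1,1,0,0,1,0,0,2,0,0,0,0,0,0,0,0,0,0,2,2,0,0,2,0,0,0,0,0,0,2,2,0,0] -> 9 nonzero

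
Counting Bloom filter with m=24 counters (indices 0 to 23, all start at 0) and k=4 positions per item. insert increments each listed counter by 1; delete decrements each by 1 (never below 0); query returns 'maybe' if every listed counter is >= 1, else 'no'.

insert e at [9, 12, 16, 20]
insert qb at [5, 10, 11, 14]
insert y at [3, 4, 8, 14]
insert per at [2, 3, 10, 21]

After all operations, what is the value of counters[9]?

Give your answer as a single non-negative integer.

Step 1: insert e at [9, 12, 16, 20] -> counters=[0,0,0,0,0,0,0,0,0,1,0,0,1,0,0,0,1,0,0,0,1,0,0,0]
Step 2: insert qb at [5, 10, 11, 14] -> counters=[0,0,0,0,0,1,0,0,0,1,1,1,1,0,1,0,1,0,0,0,1,0,0,0]
Step 3: insert y at [3, 4, 8, 14] -> counters=[0,0,0,1,1,1,0,0,1,1,1,1,1,0,2,0,1,0,0,0,1,0,0,0]
Step 4: insert per at [2, 3, 10, 21] -> counters=[0,0,1,2,1,1,0,0,1,1,2,1,1,0,2,0,1,0,0,0,1,1,0,0]
Final counters=[0,0,1,2,1,1,0,0,1,1,2,1,1,0,2,0,1,0,0,0,1,1,0,0] -> counters[9]=1

Answer: 1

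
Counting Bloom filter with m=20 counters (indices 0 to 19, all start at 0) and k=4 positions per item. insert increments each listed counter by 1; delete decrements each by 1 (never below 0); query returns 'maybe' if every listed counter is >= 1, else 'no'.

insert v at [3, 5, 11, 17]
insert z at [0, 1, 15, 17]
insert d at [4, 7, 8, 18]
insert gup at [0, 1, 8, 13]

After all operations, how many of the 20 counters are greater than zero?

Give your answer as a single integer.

Answer: 12

Derivation:
Step 1: insert v at [3, 5, 11, 17] -> counters=[0,0,0,1,0,1,0,0,0,0,0,1,0,0,0,0,0,1,0,0]
Step 2: insert z at [0, 1, 15, 17] -> counters=[1,1,0,1,0,1,0,0,0,0,0,1,0,0,0,1,0,2,0,0]
Step 3: insert d at [4, 7, 8, 18] -> counters=[1,1,0,1,1,1,0,1,1,0,0,1,0,0,0,1,0,2,1,0]
Step 4: insert gup at [0, 1, 8, 13] -> counters=[2,2,0,1,1,1,0,1,2,0,0,1,0,1,0,1,0,2,1,0]
Final counters=[2,2,0,1,1,1,0,1,2,0,0,1,0,1,0,1,0,2,1,0] -> 12 nonzero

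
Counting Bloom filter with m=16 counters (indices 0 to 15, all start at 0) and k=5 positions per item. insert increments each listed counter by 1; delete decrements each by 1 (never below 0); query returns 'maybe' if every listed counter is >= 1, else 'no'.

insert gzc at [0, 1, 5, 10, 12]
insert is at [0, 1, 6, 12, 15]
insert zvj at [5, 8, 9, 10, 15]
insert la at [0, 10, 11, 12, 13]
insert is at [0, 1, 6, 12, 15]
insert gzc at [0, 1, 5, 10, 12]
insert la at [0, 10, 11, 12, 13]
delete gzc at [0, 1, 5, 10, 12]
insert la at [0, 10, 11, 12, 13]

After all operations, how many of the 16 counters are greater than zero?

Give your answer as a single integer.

Step 1: insert gzc at [0, 1, 5, 10, 12] -> counters=[1,1,0,0,0,1,0,0,0,0,1,0,1,0,0,0]
Step 2: insert is at [0, 1, 6, 12, 15] -> counters=[2,2,0,0,0,1,1,0,0,0,1,0,2,0,0,1]
Step 3: insert zvj at [5, 8, 9, 10, 15] -> counters=[2,2,0,0,0,2,1,0,1,1,2,0,2,0,0,2]
Step 4: insert la at [0, 10, 11, 12, 13] -> counters=[3,2,0,0,0,2,1,0,1,1,3,1,3,1,0,2]
Step 5: insert is at [0, 1, 6, 12, 15] -> counters=[4,3,0,0,0,2,2,0,1,1,3,1,4,1,0,3]
Step 6: insert gzc at [0, 1, 5, 10, 12] -> counters=[5,4,0,0,0,3,2,0,1,1,4,1,5,1,0,3]
Step 7: insert la at [0, 10, 11, 12, 13] -> counters=[6,4,0,0,0,3,2,0,1,1,5,2,6,2,0,3]
Step 8: delete gzc at [0, 1, 5, 10, 12] -> counters=[5,3,0,0,0,2,2,0,1,1,4,2,5,2,0,3]
Step 9: insert la at [0, 10, 11, 12, 13] -> counters=[6,3,0,0,0,2,2,0,1,1,5,3,6,3,0,3]
Final counters=[6,3,0,0,0,2,2,0,1,1,5,3,6,3,0,3] -> 11 nonzero

Answer: 11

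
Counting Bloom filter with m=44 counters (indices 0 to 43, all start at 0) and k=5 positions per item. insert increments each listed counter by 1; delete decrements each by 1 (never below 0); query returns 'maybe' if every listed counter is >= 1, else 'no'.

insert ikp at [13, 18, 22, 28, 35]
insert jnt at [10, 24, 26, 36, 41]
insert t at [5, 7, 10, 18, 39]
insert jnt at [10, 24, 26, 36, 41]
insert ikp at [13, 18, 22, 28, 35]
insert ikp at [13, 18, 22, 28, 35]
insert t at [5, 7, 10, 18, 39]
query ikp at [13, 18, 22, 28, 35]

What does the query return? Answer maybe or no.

Step 1: insert ikp at [13, 18, 22, 28, 35] -> counters=[0,0,0,0,0,0,0,0,0,0,0,0,0,1,0,0,0,0,1,0,0,0,1,0,0,0,0,0,1,0,0,0,0,0,0,1,0,0,0,0,0,0,0,0]
Step 2: insert jnt at [10, 24, 26, 36, 41] -> counters=[0,0,0,0,0,0,0,0,0,0,1,0,0,1,0,0,0,0,1,0,0,0,1,0,1,0,1,0,1,0,0,0,0,0,0,1,1,0,0,0,0,1,0,0]
Step 3: insert t at [5, 7, 10, 18, 39] -> counters=[0,0,0,0,0,1,0,1,0,0,2,0,0,1,0,0,0,0,2,0,0,0,1,0,1,0,1,0,1,0,0,0,0,0,0,1,1,0,0,1,0,1,0,0]
Step 4: insert jnt at [10, 24, 26, 36, 41] -> counters=[0,0,0,0,0,1,0,1,0,0,3,0,0,1,0,0,0,0,2,0,0,0,1,0,2,0,2,0,1,0,0,0,0,0,0,1,2,0,0,1,0,2,0,0]
Step 5: insert ikp at [13, 18, 22, 28, 35] -> counters=[0,0,0,0,0,1,0,1,0,0,3,0,0,2,0,0,0,0,3,0,0,0,2,0,2,0,2,0,2,0,0,0,0,0,0,2,2,0,0,1,0,2,0,0]
Step 6: insert ikp at [13, 18, 22, 28, 35] -> counters=[0,0,0,0,0,1,0,1,0,0,3,0,0,3,0,0,0,0,4,0,0,0,3,0,2,0,2,0,3,0,0,0,0,0,0,3,2,0,0,1,0,2,0,0]
Step 7: insert t at [5, 7, 10, 18, 39] -> counters=[0,0,0,0,0,2,0,2,0,0,4,0,0,3,0,0,0,0,5,0,0,0,3,0,2,0,2,0,3,0,0,0,0,0,0,3,2,0,0,2,0,2,0,0]
Query ikp: check counters[13]=3 counters[18]=5 counters[22]=3 counters[28]=3 counters[35]=3 -> maybe

Answer: maybe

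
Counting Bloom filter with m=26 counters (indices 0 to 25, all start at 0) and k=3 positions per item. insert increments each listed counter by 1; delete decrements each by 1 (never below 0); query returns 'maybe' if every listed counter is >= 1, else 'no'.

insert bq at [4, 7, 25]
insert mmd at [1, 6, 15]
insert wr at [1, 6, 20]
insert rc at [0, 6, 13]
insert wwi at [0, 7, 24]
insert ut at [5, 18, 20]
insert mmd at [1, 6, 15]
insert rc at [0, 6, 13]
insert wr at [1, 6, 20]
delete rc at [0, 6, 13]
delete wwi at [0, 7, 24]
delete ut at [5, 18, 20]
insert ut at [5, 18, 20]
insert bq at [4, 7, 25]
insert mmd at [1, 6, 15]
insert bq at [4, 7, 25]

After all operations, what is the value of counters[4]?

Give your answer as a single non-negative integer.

Step 1: insert bq at [4, 7, 25] -> counters=[0,0,0,0,1,0,0,1,0,0,0,0,0,0,0,0,0,0,0,0,0,0,0,0,0,1]
Step 2: insert mmd at [1, 6, 15] -> counters=[0,1,0,0,1,0,1,1,0,0,0,0,0,0,0,1,0,0,0,0,0,0,0,0,0,1]
Step 3: insert wr at [1, 6, 20] -> counters=[0,2,0,0,1,0,2,1,0,0,0,0,0,0,0,1,0,0,0,0,1,0,0,0,0,1]
Step 4: insert rc at [0, 6, 13] -> counters=[1,2,0,0,1,0,3,1,0,0,0,0,0,1,0,1,0,0,0,0,1,0,0,0,0,1]
Step 5: insert wwi at [0, 7, 24] -> counters=[2,2,0,0,1,0,3,2,0,0,0,0,0,1,0,1,0,0,0,0,1,0,0,0,1,1]
Step 6: insert ut at [5, 18, 20] -> counters=[2,2,0,0,1,1,3,2,0,0,0,0,0,1,0,1,0,0,1,0,2,0,0,0,1,1]
Step 7: insert mmd at [1, 6, 15] -> counters=[2,3,0,0,1,1,4,2,0,0,0,0,0,1,0,2,0,0,1,0,2,0,0,0,1,1]
Step 8: insert rc at [0, 6, 13] -> counters=[3,3,0,0,1,1,5,2,0,0,0,0,0,2,0,2,0,0,1,0,2,0,0,0,1,1]
Step 9: insert wr at [1, 6, 20] -> counters=[3,4,0,0,1,1,6,2,0,0,0,0,0,2,0,2,0,0,1,0,3,0,0,0,1,1]
Step 10: delete rc at [0, 6, 13] -> counters=[2,4,0,0,1,1,5,2,0,0,0,0,0,1,0,2,0,0,1,0,3,0,0,0,1,1]
Step 11: delete wwi at [0, 7, 24] -> counters=[1,4,0,0,1,1,5,1,0,0,0,0,0,1,0,2,0,0,1,0,3,0,0,0,0,1]
Step 12: delete ut at [5, 18, 20] -> counters=[1,4,0,0,1,0,5,1,0,0,0,0,0,1,0,2,0,0,0,0,2,0,0,0,0,1]
Step 13: insert ut at [5, 18, 20] -> counters=[1,4,0,0,1,1,5,1,0,0,0,0,0,1,0,2,0,0,1,0,3,0,0,0,0,1]
Step 14: insert bq at [4, 7, 25] -> counters=[1,4,0,0,2,1,5,2,0,0,0,0,0,1,0,2,0,0,1,0,3,0,0,0,0,2]
Step 15: insert mmd at [1, 6, 15] -> counters=[1,5,0,0,2,1,6,2,0,0,0,0,0,1,0,3,0,0,1,0,3,0,0,0,0,2]
Step 16: insert bq at [4, 7, 25] -> counters=[1,5,0,0,3,1,6,3,0,0,0,0,0,1,0,3,0,0,1,0,3,0,0,0,0,3]
Final counters=[1,5,0,0,3,1,6,3,0,0,0,0,0,1,0,3,0,0,1,0,3,0,0,0,0,3] -> counters[4]=3

Answer: 3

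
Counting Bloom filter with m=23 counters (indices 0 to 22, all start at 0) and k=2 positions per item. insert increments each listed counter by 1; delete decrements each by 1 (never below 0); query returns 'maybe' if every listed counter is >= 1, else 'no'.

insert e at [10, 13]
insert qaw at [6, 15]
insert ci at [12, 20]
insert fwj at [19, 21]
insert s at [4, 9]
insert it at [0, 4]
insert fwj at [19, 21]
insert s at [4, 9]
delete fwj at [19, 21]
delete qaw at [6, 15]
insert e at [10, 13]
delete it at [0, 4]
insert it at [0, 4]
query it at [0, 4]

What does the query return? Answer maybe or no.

Answer: maybe

Derivation:
Step 1: insert e at [10, 13] -> counters=[0,0,0,0,0,0,0,0,0,0,1,0,0,1,0,0,0,0,0,0,0,0,0]
Step 2: insert qaw at [6, 15] -> counters=[0,0,0,0,0,0,1,0,0,0,1,0,0,1,0,1,0,0,0,0,0,0,0]
Step 3: insert ci at [12, 20] -> counters=[0,0,0,0,0,0,1,0,0,0,1,0,1,1,0,1,0,0,0,0,1,0,0]
Step 4: insert fwj at [19, 21] -> counters=[0,0,0,0,0,0,1,0,0,0,1,0,1,1,0,1,0,0,0,1,1,1,0]
Step 5: insert s at [4, 9] -> counters=[0,0,0,0,1,0,1,0,0,1,1,0,1,1,0,1,0,0,0,1,1,1,0]
Step 6: insert it at [0, 4] -> counters=[1,0,0,0,2,0,1,0,0,1,1,0,1,1,0,1,0,0,0,1,1,1,0]
Step 7: insert fwj at [19, 21] -> counters=[1,0,0,0,2,0,1,0,0,1,1,0,1,1,0,1,0,0,0,2,1,2,0]
Step 8: insert s at [4, 9] -> counters=[1,0,0,0,3,0,1,0,0,2,1,0,1,1,0,1,0,0,0,2,1,2,0]
Step 9: delete fwj at [19, 21] -> counters=[1,0,0,0,3,0,1,0,0,2,1,0,1,1,0,1,0,0,0,1,1,1,0]
Step 10: delete qaw at [6, 15] -> counters=[1,0,0,0,3,0,0,0,0,2,1,0,1,1,0,0,0,0,0,1,1,1,0]
Step 11: insert e at [10, 13] -> counters=[1,0,0,0,3,0,0,0,0,2,2,0,1,2,0,0,0,0,0,1,1,1,0]
Step 12: delete it at [0, 4] -> counters=[0,0,0,0,2,0,0,0,0,2,2,0,1,2,0,0,0,0,0,1,1,1,0]
Step 13: insert it at [0, 4] -> counters=[1,0,0,0,3,0,0,0,0,2,2,0,1,2,0,0,0,0,0,1,1,1,0]
Query it: check counters[0]=1 counters[4]=3 -> maybe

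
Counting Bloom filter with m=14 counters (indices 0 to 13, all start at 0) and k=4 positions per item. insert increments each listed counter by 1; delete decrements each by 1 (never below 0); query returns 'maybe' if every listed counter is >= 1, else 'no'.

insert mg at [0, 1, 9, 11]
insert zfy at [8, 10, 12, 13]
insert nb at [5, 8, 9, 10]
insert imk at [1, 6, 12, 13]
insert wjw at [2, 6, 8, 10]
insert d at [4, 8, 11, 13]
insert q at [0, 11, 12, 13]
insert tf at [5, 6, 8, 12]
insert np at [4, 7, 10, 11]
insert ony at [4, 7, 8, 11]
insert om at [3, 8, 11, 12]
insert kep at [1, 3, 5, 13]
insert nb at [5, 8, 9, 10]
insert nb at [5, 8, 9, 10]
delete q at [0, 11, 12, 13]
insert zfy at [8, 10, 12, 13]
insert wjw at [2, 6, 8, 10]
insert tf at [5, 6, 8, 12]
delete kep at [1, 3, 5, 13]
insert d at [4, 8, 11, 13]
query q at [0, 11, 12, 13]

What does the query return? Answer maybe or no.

Step 1: insert mg at [0, 1, 9, 11] -> counters=[1,1,0,0,0,0,0,0,0,1,0,1,0,0]
Step 2: insert zfy at [8, 10, 12, 13] -> counters=[1,1,0,0,0,0,0,0,1,1,1,1,1,1]
Step 3: insert nb at [5, 8, 9, 10] -> counters=[1,1,0,0,0,1,0,0,2,2,2,1,1,1]
Step 4: insert imk at [1, 6, 12, 13] -> counters=[1,2,0,0,0,1,1,0,2,2,2,1,2,2]
Step 5: insert wjw at [2, 6, 8, 10] -> counters=[1,2,1,0,0,1,2,0,3,2,3,1,2,2]
Step 6: insert d at [4, 8, 11, 13] -> counters=[1,2,1,0,1,1,2,0,4,2,3,2,2,3]
Step 7: insert q at [0, 11, 12, 13] -> counters=[2,2,1,0,1,1,2,0,4,2,3,3,3,4]
Step 8: insert tf at [5, 6, 8, 12] -> counters=[2,2,1,0,1,2,3,0,5,2,3,3,4,4]
Step 9: insert np at [4, 7, 10, 11] -> counters=[2,2,1,0,2,2,3,1,5,2,4,4,4,4]
Step 10: insert ony at [4, 7, 8, 11] -> counters=[2,2,1,0,3,2,3,2,6,2,4,5,4,4]
Step 11: insert om at [3, 8, 11, 12] -> counters=[2,2,1,1,3,2,3,2,7,2,4,6,5,4]
Step 12: insert kep at [1, 3, 5, 13] -> counters=[2,3,1,2,3,3,3,2,7,2,4,6,5,5]
Step 13: insert nb at [5, 8, 9, 10] -> counters=[2,3,1,2,3,4,3,2,8,3,5,6,5,5]
Step 14: insert nb at [5, 8, 9, 10] -> counters=[2,3,1,2,3,5,3,2,9,4,6,6,5,5]
Step 15: delete q at [0, 11, 12, 13] -> counters=[1,3,1,2,3,5,3,2,9,4,6,5,4,4]
Step 16: insert zfy at [8, 10, 12, 13] -> counters=[1,3,1,2,3,5,3,2,10,4,7,5,5,5]
Step 17: insert wjw at [2, 6, 8, 10] -> counters=[1,3,2,2,3,5,4,2,11,4,8,5,5,5]
Step 18: insert tf at [5, 6, 8, 12] -> counters=[1,3,2,2,3,6,5,2,12,4,8,5,6,5]
Step 19: delete kep at [1, 3, 5, 13] -> counters=[1,2,2,1,3,5,5,2,12,4,8,5,6,4]
Step 20: insert d at [4, 8, 11, 13] -> counters=[1,2,2,1,4,5,5,2,13,4,8,6,6,5]
Query q: check counters[0]=1 counters[11]=6 counters[12]=6 counters[13]=5 -> maybe

Answer: maybe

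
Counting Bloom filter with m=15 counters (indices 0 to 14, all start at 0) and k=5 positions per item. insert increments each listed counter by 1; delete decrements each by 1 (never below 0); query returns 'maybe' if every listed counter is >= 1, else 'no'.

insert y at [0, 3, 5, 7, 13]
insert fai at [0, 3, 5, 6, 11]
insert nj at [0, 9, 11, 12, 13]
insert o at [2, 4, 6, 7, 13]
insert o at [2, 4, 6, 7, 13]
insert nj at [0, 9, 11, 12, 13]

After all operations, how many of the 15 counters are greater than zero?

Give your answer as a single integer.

Answer: 11

Derivation:
Step 1: insert y at [0, 3, 5, 7, 13] -> counters=[1,0,0,1,0,1,0,1,0,0,0,0,0,1,0]
Step 2: insert fai at [0, 3, 5, 6, 11] -> counters=[2,0,0,2,0,2,1,1,0,0,0,1,0,1,0]
Step 3: insert nj at [0, 9, 11, 12, 13] -> counters=[3,0,0,2,0,2,1,1,0,1,0,2,1,2,0]
Step 4: insert o at [2, 4, 6, 7, 13] -> counters=[3,0,1,2,1,2,2,2,0,1,0,2,1,3,0]
Step 5: insert o at [2, 4, 6, 7, 13] -> counters=[3,0,2,2,2,2,3,3,0,1,0,2,1,4,0]
Step 6: insert nj at [0, 9, 11, 12, 13] -> counters=[4,0,2,2,2,2,3,3,0,2,0,3,2,5,0]
Final counters=[4,0,2,2,2,2,3,3,0,2,0,3,2,5,0] -> 11 nonzero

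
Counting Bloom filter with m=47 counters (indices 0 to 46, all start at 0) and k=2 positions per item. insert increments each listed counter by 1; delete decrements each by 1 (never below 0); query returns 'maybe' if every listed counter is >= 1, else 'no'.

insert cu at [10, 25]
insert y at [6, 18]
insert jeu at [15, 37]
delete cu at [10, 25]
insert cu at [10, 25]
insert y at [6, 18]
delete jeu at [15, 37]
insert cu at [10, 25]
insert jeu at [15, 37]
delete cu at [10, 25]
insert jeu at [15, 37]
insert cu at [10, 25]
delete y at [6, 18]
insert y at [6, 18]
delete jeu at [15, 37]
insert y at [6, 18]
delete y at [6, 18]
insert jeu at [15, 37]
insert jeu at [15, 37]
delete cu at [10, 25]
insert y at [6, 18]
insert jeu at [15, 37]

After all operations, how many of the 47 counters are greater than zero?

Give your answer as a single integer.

Step 1: insert cu at [10, 25] -> counters=[0,0,0,0,0,0,0,0,0,0,1,0,0,0,0,0,0,0,0,0,0,0,0,0,0,1,0,0,0,0,0,0,0,0,0,0,0,0,0,0,0,0,0,0,0,0,0]
Step 2: insert y at [6, 18] -> counters=[0,0,0,0,0,0,1,0,0,0,1,0,0,0,0,0,0,0,1,0,0,0,0,0,0,1,0,0,0,0,0,0,0,0,0,0,0,0,0,0,0,0,0,0,0,0,0]
Step 3: insert jeu at [15, 37] -> counters=[0,0,0,0,0,0,1,0,0,0,1,0,0,0,0,1,0,0,1,0,0,0,0,0,0,1,0,0,0,0,0,0,0,0,0,0,0,1,0,0,0,0,0,0,0,0,0]
Step 4: delete cu at [10, 25] -> counters=[0,0,0,0,0,0,1,0,0,0,0,0,0,0,0,1,0,0,1,0,0,0,0,0,0,0,0,0,0,0,0,0,0,0,0,0,0,1,0,0,0,0,0,0,0,0,0]
Step 5: insert cu at [10, 25] -> counters=[0,0,0,0,0,0,1,0,0,0,1,0,0,0,0,1,0,0,1,0,0,0,0,0,0,1,0,0,0,0,0,0,0,0,0,0,0,1,0,0,0,0,0,0,0,0,0]
Step 6: insert y at [6, 18] -> counters=[0,0,0,0,0,0,2,0,0,0,1,0,0,0,0,1,0,0,2,0,0,0,0,0,0,1,0,0,0,0,0,0,0,0,0,0,0,1,0,0,0,0,0,0,0,0,0]
Step 7: delete jeu at [15, 37] -> counters=[0,0,0,0,0,0,2,0,0,0,1,0,0,0,0,0,0,0,2,0,0,0,0,0,0,1,0,0,0,0,0,0,0,0,0,0,0,0,0,0,0,0,0,0,0,0,0]
Step 8: insert cu at [10, 25] -> counters=[0,0,0,0,0,0,2,0,0,0,2,0,0,0,0,0,0,0,2,0,0,0,0,0,0,2,0,0,0,0,0,0,0,0,0,0,0,0,0,0,0,0,0,0,0,0,0]
Step 9: insert jeu at [15, 37] -> counters=[0,0,0,0,0,0,2,0,0,0,2,0,0,0,0,1,0,0,2,0,0,0,0,0,0,2,0,0,0,0,0,0,0,0,0,0,0,1,0,0,0,0,0,0,0,0,0]
Step 10: delete cu at [10, 25] -> counters=[0,0,0,0,0,0,2,0,0,0,1,0,0,0,0,1,0,0,2,0,0,0,0,0,0,1,0,0,0,0,0,0,0,0,0,0,0,1,0,0,0,0,0,0,0,0,0]
Step 11: insert jeu at [15, 37] -> counters=[0,0,0,0,0,0,2,0,0,0,1,0,0,0,0,2,0,0,2,0,0,0,0,0,0,1,0,0,0,0,0,0,0,0,0,0,0,2,0,0,0,0,0,0,0,0,0]
Step 12: insert cu at [10, 25] -> counters=[0,0,0,0,0,0,2,0,0,0,2,0,0,0,0,2,0,0,2,0,0,0,0,0,0,2,0,0,0,0,0,0,0,0,0,0,0,2,0,0,0,0,0,0,0,0,0]
Step 13: delete y at [6, 18] -> counters=[0,0,0,0,0,0,1,0,0,0,2,0,0,0,0,2,0,0,1,0,0,0,0,0,0,2,0,0,0,0,0,0,0,0,0,0,0,2,0,0,0,0,0,0,0,0,0]
Step 14: insert y at [6, 18] -> counters=[0,0,0,0,0,0,2,0,0,0,2,0,0,0,0,2,0,0,2,0,0,0,0,0,0,2,0,0,0,0,0,0,0,0,0,0,0,2,0,0,0,0,0,0,0,0,0]
Step 15: delete jeu at [15, 37] -> counters=[0,0,0,0,0,0,2,0,0,0,2,0,0,0,0,1,0,0,2,0,0,0,0,0,0,2,0,0,0,0,0,0,0,0,0,0,0,1,0,0,0,0,0,0,0,0,0]
Step 16: insert y at [6, 18] -> counters=[0,0,0,0,0,0,3,0,0,0,2,0,0,0,0,1,0,0,3,0,0,0,0,0,0,2,0,0,0,0,0,0,0,0,0,0,0,1,0,0,0,0,0,0,0,0,0]
Step 17: delete y at [6, 18] -> counters=[0,0,0,0,0,0,2,0,0,0,2,0,0,0,0,1,0,0,2,0,0,0,0,0,0,2,0,0,0,0,0,0,0,0,0,0,0,1,0,0,0,0,0,0,0,0,0]
Step 18: insert jeu at [15, 37] -> counters=[0,0,0,0,0,0,2,0,0,0,2,0,0,0,0,2,0,0,2,0,0,0,0,0,0,2,0,0,0,0,0,0,0,0,0,0,0,2,0,0,0,0,0,0,0,0,0]
Step 19: insert jeu at [15, 37] -> counters=[0,0,0,0,0,0,2,0,0,0,2,0,0,0,0,3,0,0,2,0,0,0,0,0,0,2,0,0,0,0,0,0,0,0,0,0,0,3,0,0,0,0,0,0,0,0,0]
Step 20: delete cu at [10, 25] -> counters=[0,0,0,0,0,0,2,0,0,0,1,0,0,0,0,3,0,0,2,0,0,0,0,0,0,1,0,0,0,0,0,0,0,0,0,0,0,3,0,0,0,0,0,0,0,0,0]
Step 21: insert y at [6, 18] -> counters=[0,0,0,0,0,0,3,0,0,0,1,0,0,0,0,3,0,0,3,0,0,0,0,0,0,1,0,0,0,0,0,0,0,0,0,0,0,3,0,0,0,0,0,0,0,0,0]
Step 22: insert jeu at [15, 37] -> counters=[0,0,0,0,0,0,3,0,0,0,1,0,0,0,0,4,0,0,3,0,0,0,0,0,0,1,0,0,0,0,0,0,0,0,0,0,0,4,0,0,0,0,0,0,0,0,0]
Final counters=[0,0,0,0,0,0,3,0,0,0,1,0,0,0,0,4,0,0,3,0,0,0,0,0,0,1,0,0,0,0,0,0,0,0,0,0,0,4,0,0,0,0,0,0,0,0,0] -> 6 nonzero

Answer: 6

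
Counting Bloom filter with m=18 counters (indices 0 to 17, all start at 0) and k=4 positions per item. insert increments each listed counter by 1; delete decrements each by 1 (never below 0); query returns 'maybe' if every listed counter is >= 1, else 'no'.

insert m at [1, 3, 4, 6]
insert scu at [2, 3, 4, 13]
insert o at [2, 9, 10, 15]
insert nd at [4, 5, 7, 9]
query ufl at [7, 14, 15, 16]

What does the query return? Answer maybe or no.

Answer: no

Derivation:
Step 1: insert m at [1, 3, 4, 6] -> counters=[0,1,0,1,1,0,1,0,0,0,0,0,0,0,0,0,0,0]
Step 2: insert scu at [2, 3, 4, 13] -> counters=[0,1,1,2,2,0,1,0,0,0,0,0,0,1,0,0,0,0]
Step 3: insert o at [2, 9, 10, 15] -> counters=[0,1,2,2,2,0,1,0,0,1,1,0,0,1,0,1,0,0]
Step 4: insert nd at [4, 5, 7, 9] -> counters=[0,1,2,2,3,1,1,1,0,2,1,0,0,1,0,1,0,0]
Query ufl: check counters[7]=1 counters[14]=0 counters[15]=1 counters[16]=0 -> no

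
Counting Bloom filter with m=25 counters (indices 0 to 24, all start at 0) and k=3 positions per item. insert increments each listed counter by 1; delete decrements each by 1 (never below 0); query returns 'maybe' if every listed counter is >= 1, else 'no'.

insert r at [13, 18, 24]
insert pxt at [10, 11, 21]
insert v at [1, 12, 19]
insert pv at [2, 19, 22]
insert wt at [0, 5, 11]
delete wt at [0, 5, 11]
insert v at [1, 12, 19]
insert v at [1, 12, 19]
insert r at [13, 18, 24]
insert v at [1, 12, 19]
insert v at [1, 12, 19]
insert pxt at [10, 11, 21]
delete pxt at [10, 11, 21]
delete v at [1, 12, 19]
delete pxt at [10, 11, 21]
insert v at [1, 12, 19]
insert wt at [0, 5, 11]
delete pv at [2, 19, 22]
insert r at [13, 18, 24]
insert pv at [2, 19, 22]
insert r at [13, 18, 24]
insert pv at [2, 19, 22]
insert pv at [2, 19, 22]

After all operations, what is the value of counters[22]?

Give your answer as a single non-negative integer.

Answer: 3

Derivation:
Step 1: insert r at [13, 18, 24] -> counters=[0,0,0,0,0,0,0,0,0,0,0,0,0,1,0,0,0,0,1,0,0,0,0,0,1]
Step 2: insert pxt at [10, 11, 21] -> counters=[0,0,0,0,0,0,0,0,0,0,1,1,0,1,0,0,0,0,1,0,0,1,0,0,1]
Step 3: insert v at [1, 12, 19] -> counters=[0,1,0,0,0,0,0,0,0,0,1,1,1,1,0,0,0,0,1,1,0,1,0,0,1]
Step 4: insert pv at [2, 19, 22] -> counters=[0,1,1,0,0,0,0,0,0,0,1,1,1,1,0,0,0,0,1,2,0,1,1,0,1]
Step 5: insert wt at [0, 5, 11] -> counters=[1,1,1,0,0,1,0,0,0,0,1,2,1,1,0,0,0,0,1,2,0,1,1,0,1]
Step 6: delete wt at [0, 5, 11] -> counters=[0,1,1,0,0,0,0,0,0,0,1,1,1,1,0,0,0,0,1,2,0,1,1,0,1]
Step 7: insert v at [1, 12, 19] -> counters=[0,2,1,0,0,0,0,0,0,0,1,1,2,1,0,0,0,0,1,3,0,1,1,0,1]
Step 8: insert v at [1, 12, 19] -> counters=[0,3,1,0,0,0,0,0,0,0,1,1,3,1,0,0,0,0,1,4,0,1,1,0,1]
Step 9: insert r at [13, 18, 24] -> counters=[0,3,1,0,0,0,0,0,0,0,1,1,3,2,0,0,0,0,2,4,0,1,1,0,2]
Step 10: insert v at [1, 12, 19] -> counters=[0,4,1,0,0,0,0,0,0,0,1,1,4,2,0,0,0,0,2,5,0,1,1,0,2]
Step 11: insert v at [1, 12, 19] -> counters=[0,5,1,0,0,0,0,0,0,0,1,1,5,2,0,0,0,0,2,6,0,1,1,0,2]
Step 12: insert pxt at [10, 11, 21] -> counters=[0,5,1,0,0,0,0,0,0,0,2,2,5,2,0,0,0,0,2,6,0,2,1,0,2]
Step 13: delete pxt at [10, 11, 21] -> counters=[0,5,1,0,0,0,0,0,0,0,1,1,5,2,0,0,0,0,2,6,0,1,1,0,2]
Step 14: delete v at [1, 12, 19] -> counters=[0,4,1,0,0,0,0,0,0,0,1,1,4,2,0,0,0,0,2,5,0,1,1,0,2]
Step 15: delete pxt at [10, 11, 21] -> counters=[0,4,1,0,0,0,0,0,0,0,0,0,4,2,0,0,0,0,2,5,0,0,1,0,2]
Step 16: insert v at [1, 12, 19] -> counters=[0,5,1,0,0,0,0,0,0,0,0,0,5,2,0,0,0,0,2,6,0,0,1,0,2]
Step 17: insert wt at [0, 5, 11] -> counters=[1,5,1,0,0,1,0,0,0,0,0,1,5,2,0,0,0,0,2,6,0,0,1,0,2]
Step 18: delete pv at [2, 19, 22] -> counters=[1,5,0,0,0,1,0,0,0,0,0,1,5,2,0,0,0,0,2,5,0,0,0,0,2]
Step 19: insert r at [13, 18, 24] -> counters=[1,5,0,0,0,1,0,0,0,0,0,1,5,3,0,0,0,0,3,5,0,0,0,0,3]
Step 20: insert pv at [2, 19, 22] -> counters=[1,5,1,0,0,1,0,0,0,0,0,1,5,3,0,0,0,0,3,6,0,0,1,0,3]
Step 21: insert r at [13, 18, 24] -> counters=[1,5,1,0,0,1,0,0,0,0,0,1,5,4,0,0,0,0,4,6,0,0,1,0,4]
Step 22: insert pv at [2, 19, 22] -> counters=[1,5,2,0,0,1,0,0,0,0,0,1,5,4,0,0,0,0,4,7,0,0,2,0,4]
Step 23: insert pv at [2, 19, 22] -> counters=[1,5,3,0,0,1,0,0,0,0,0,1,5,4,0,0,0,0,4,8,0,0,3,0,4]
Final counters=[1,5,3,0,0,1,0,0,0,0,0,1,5,4,0,0,0,0,4,8,0,0,3,0,4] -> counters[22]=3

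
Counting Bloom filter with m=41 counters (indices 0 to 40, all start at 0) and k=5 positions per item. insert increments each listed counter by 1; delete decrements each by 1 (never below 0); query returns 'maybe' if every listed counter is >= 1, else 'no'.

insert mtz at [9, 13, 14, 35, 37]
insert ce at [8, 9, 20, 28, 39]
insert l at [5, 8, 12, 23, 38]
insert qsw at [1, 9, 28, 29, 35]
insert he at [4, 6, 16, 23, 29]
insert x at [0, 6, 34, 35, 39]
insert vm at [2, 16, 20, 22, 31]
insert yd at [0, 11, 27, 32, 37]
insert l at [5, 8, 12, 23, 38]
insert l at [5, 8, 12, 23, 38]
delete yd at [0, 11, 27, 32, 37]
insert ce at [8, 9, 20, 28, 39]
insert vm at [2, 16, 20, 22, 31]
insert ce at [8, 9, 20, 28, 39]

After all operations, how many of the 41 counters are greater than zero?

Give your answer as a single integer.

Answer: 23

Derivation:
Step 1: insert mtz at [9, 13, 14, 35, 37] -> counters=[0,0,0,0,0,0,0,0,0,1,0,0,0,1,1,0,0,0,0,0,0,0,0,0,0,0,0,0,0,0,0,0,0,0,0,1,0,1,0,0,0]
Step 2: insert ce at [8, 9, 20, 28, 39] -> counters=[0,0,0,0,0,0,0,0,1,2,0,0,0,1,1,0,0,0,0,0,1,0,0,0,0,0,0,0,1,0,0,0,0,0,0,1,0,1,0,1,0]
Step 3: insert l at [5, 8, 12, 23, 38] -> counters=[0,0,0,0,0,1,0,0,2,2,0,0,1,1,1,0,0,0,0,0,1,0,0,1,0,0,0,0,1,0,0,0,0,0,0,1,0,1,1,1,0]
Step 4: insert qsw at [1, 9, 28, 29, 35] -> counters=[0,1,0,0,0,1,0,0,2,3,0,0,1,1,1,0,0,0,0,0,1,0,0,1,0,0,0,0,2,1,0,0,0,0,0,2,0,1,1,1,0]
Step 5: insert he at [4, 6, 16, 23, 29] -> counters=[0,1,0,0,1,1,1,0,2,3,0,0,1,1,1,0,1,0,0,0,1,0,0,2,0,0,0,0,2,2,0,0,0,0,0,2,0,1,1,1,0]
Step 6: insert x at [0, 6, 34, 35, 39] -> counters=[1,1,0,0,1,1,2,0,2,3,0,0,1,1,1,0,1,0,0,0,1,0,0,2,0,0,0,0,2,2,0,0,0,0,1,3,0,1,1,2,0]
Step 7: insert vm at [2, 16, 20, 22, 31] -> counters=[1,1,1,0,1,1,2,0,2,3,0,0,1,1,1,0,2,0,0,0,2,0,1,2,0,0,0,0,2,2,0,1,0,0,1,3,0,1,1,2,0]
Step 8: insert yd at [0, 11, 27, 32, 37] -> counters=[2,1,1,0,1,1,2,0,2,3,0,1,1,1,1,0,2,0,0,0,2,0,1,2,0,0,0,1,2,2,0,1,1,0,1,3,0,2,1,2,0]
Step 9: insert l at [5, 8, 12, 23, 38] -> counters=[2,1,1,0,1,2,2,0,3,3,0,1,2,1,1,0,2,0,0,0,2,0,1,3,0,0,0,1,2,2,0,1,1,0,1,3,0,2,2,2,0]
Step 10: insert l at [5, 8, 12, 23, 38] -> counters=[2,1,1,0,1,3,2,0,4,3,0,1,3,1,1,0,2,0,0,0,2,0,1,4,0,0,0,1,2,2,0,1,1,0,1,3,0,2,3,2,0]
Step 11: delete yd at [0, 11, 27, 32, 37] -> counters=[1,1,1,0,1,3,2,0,4,3,0,0,3,1,1,0,2,0,0,0,2,0,1,4,0,0,0,0,2,2,0,1,0,0,1,3,0,1,3,2,0]
Step 12: insert ce at [8, 9, 20, 28, 39] -> counters=[1,1,1,0,1,3,2,0,5,4,0,0,3,1,1,0,2,0,0,0,3,0,1,4,0,0,0,0,3,2,0,1,0,0,1,3,0,1,3,3,0]
Step 13: insert vm at [2, 16, 20, 22, 31] -> counters=[1,1,2,0,1,3,2,0,5,4,0,0,3,1,1,0,3,0,0,0,4,0,2,4,0,0,0,0,3,2,0,2,0,0,1,3,0,1,3,3,0]
Step 14: insert ce at [8, 9, 20, 28, 39] -> counters=[1,1,2,0,1,3,2,0,6,5,0,0,3,1,1,0,3,0,0,0,5,0,2,4,0,0,0,0,4,2,0,2,0,0,1,3,0,1,3,4,0]
Final counters=[1,1,2,0,1,3,2,0,6,5,0,0,3,1,1,0,3,0,0,0,5,0,2,4,0,0,0,0,4,2,0,2,0,0,1,3,0,1,3,4,0] -> 23 nonzero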